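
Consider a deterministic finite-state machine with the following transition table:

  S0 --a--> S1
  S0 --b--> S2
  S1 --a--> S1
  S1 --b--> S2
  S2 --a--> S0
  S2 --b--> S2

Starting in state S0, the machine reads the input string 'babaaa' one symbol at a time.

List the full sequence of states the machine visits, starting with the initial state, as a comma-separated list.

Start: S0
  read 'b': S0 --b--> S2
  read 'a': S2 --a--> S0
  read 'b': S0 --b--> S2
  read 'a': S2 --a--> S0
  read 'a': S0 --a--> S1
  read 'a': S1 --a--> S1

Answer: S0, S2, S0, S2, S0, S1, S1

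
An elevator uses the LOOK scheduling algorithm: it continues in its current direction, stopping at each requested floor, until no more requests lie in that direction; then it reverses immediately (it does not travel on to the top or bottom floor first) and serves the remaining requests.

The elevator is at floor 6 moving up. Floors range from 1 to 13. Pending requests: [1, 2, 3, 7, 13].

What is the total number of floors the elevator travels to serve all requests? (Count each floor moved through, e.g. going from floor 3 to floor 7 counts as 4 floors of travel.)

Answer: 19

Derivation:
Start at floor 6 moving up, LOOK stop order: [7, 13, 3, 2, 1]
  6 → 7: |7-6| = 1, total = 1
  7 → 13: |13-7| = 6, total = 7
  13 → 3: |3-13| = 10, total = 17
  3 → 2: |2-3| = 1, total = 18
  2 → 1: |1-2| = 1, total = 19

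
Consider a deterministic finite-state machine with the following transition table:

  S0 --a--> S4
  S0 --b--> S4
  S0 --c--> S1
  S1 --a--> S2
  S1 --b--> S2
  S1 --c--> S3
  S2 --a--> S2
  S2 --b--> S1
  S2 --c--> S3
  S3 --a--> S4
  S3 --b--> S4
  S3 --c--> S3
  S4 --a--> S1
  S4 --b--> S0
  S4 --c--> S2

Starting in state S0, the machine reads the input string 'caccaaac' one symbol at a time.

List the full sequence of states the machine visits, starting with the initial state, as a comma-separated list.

Start: S0
  read 'c': S0 --c--> S1
  read 'a': S1 --a--> S2
  read 'c': S2 --c--> S3
  read 'c': S3 --c--> S3
  read 'a': S3 --a--> S4
  read 'a': S4 --a--> S1
  read 'a': S1 --a--> S2
  read 'c': S2 --c--> S3

Answer: S0, S1, S2, S3, S3, S4, S1, S2, S3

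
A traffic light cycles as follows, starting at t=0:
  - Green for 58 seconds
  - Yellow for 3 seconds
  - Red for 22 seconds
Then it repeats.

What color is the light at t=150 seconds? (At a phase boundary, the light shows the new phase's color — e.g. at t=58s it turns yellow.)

Cycle length = 58 + 3 + 22 = 83s
t = 150, phase_t = 150 mod 83 = 67
67 >= 61 → RED

Answer: red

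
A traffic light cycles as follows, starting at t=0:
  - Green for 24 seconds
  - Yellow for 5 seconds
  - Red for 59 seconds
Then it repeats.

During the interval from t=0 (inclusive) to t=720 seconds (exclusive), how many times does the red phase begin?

Cycle = 24+5+59 = 88s
red phase starts at t = k*88 + 29 for k=0,1,2,...
Need k*88+29 < 720 → k < 7.852
k ∈ {0, ..., 7} → 8 starts

Answer: 8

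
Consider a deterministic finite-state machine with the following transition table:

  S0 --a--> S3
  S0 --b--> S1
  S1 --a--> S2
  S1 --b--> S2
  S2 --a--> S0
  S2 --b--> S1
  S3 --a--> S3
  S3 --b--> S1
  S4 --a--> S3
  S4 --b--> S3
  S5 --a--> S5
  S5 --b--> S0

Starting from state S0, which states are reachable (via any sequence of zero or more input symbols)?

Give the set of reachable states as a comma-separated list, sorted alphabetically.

Answer: S0, S1, S2, S3

Derivation:
BFS from S0:
  visit S0: S0--a-->S3 (new), S0--b-->S1 (new)
  visit S3: S3--a-->S3 (seen), S3--b-->S1 (seen)
  visit S1: S1--a-->S2 (new), S1--b-->S2 (seen)
  visit S2: S2--a-->S0 (seen), S2--b-->S1 (seen)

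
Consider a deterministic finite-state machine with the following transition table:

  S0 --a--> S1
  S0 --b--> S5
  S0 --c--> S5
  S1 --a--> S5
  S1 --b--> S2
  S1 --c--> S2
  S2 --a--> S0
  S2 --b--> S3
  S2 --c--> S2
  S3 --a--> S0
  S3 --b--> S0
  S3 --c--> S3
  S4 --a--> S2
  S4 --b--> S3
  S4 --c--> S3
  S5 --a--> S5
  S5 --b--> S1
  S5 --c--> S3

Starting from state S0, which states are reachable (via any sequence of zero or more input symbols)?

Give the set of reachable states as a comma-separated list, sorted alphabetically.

BFS from S0:
  visit S0: S0--a-->S1 (new), S0--b-->S5 (new), S0--c-->S5 (seen)
  visit S1: S1--a-->S5 (seen), S1--b-->S2 (new), S1--c-->S2 (seen)
  visit S5: S5--a-->S5 (seen), S5--b-->S1 (seen), S5--c-->S3 (new)
  visit S2: S2--a-->S0 (seen), S2--b-->S3 (seen), S2--c-->S2 (seen)
  visit S3: S3--a-->S0 (seen), S3--b-->S0 (seen), S3--c-->S3 (seen)

Answer: S0, S1, S2, S3, S5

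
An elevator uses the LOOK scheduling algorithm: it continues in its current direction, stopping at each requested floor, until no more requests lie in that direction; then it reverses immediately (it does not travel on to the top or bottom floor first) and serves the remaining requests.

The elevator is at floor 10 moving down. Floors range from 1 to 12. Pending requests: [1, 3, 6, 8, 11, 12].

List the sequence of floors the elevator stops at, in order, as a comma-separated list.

Current: 10, moving DOWN
Serve below first (descending): [8, 6, 3, 1]
Then reverse, serve above (ascending): [11, 12]

Answer: 8, 6, 3, 1, 11, 12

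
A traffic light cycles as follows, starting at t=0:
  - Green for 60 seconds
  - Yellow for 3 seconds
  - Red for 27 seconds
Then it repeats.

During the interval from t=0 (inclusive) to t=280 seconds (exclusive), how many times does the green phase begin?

Answer: 4

Derivation:
Cycle = 60+3+27 = 90s
green phase starts at t = k*90 + 0 for k=0,1,2,...
Need k*90+0 < 280 → k < 3.111
k ∈ {0, ..., 3} → 4 starts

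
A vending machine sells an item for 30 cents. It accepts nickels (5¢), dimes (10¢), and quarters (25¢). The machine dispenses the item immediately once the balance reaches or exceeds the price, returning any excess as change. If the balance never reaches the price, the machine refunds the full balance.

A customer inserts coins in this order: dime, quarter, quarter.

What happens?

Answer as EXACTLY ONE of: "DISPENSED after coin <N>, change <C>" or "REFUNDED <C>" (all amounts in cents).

Price: 30¢
Coin 1 (dime, 10¢): balance = 10¢
Coin 2 (quarter, 25¢): balance = 35¢
  → balance >= price → DISPENSE, change = 35 - 30 = 5¢

Answer: DISPENSED after coin 2, change 5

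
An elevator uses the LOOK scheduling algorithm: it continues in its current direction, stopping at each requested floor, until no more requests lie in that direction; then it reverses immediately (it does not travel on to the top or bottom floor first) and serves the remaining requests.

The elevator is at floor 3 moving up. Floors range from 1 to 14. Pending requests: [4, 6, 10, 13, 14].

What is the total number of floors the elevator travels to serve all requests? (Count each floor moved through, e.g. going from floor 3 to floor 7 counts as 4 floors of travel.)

Start at floor 3 moving up, LOOK stop order: [4, 6, 10, 13, 14]
  3 → 4: |4-3| = 1, total = 1
  4 → 6: |6-4| = 2, total = 3
  6 → 10: |10-6| = 4, total = 7
  10 → 13: |13-10| = 3, total = 10
  13 → 14: |14-13| = 1, total = 11

Answer: 11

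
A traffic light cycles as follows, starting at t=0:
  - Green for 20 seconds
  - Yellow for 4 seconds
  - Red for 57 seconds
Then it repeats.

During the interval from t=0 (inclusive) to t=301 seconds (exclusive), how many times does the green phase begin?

Cycle = 20+4+57 = 81s
green phase starts at t = k*81 + 0 for k=0,1,2,...
Need k*81+0 < 301 → k < 3.716
k ∈ {0, ..., 3} → 4 starts

Answer: 4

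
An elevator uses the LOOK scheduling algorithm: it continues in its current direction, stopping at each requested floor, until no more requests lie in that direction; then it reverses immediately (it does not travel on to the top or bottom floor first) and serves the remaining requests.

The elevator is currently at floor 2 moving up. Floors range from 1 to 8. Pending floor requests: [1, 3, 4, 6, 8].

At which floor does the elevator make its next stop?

Current floor: 2, direction: up
Requests above: [3, 4, 6, 8]
Requests below: [1]
Moving up and requests lie above → nearest above is min([3, 4, 6, 8]) = 3

Answer: 3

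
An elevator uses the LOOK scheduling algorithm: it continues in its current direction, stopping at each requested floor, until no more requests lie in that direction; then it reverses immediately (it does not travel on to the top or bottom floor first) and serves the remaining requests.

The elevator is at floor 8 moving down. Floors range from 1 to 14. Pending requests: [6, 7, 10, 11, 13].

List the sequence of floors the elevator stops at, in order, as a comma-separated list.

Current: 8, moving DOWN
Serve below first (descending): [7, 6]
Then reverse, serve above (ascending): [10, 11, 13]

Answer: 7, 6, 10, 11, 13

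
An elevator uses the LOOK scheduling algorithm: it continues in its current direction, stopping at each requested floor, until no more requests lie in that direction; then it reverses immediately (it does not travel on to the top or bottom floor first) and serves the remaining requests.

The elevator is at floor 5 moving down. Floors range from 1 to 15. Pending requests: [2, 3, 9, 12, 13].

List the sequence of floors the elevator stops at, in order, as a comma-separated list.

Answer: 3, 2, 9, 12, 13

Derivation:
Current: 5, moving DOWN
Serve below first (descending): [3, 2]
Then reverse, serve above (ascending): [9, 12, 13]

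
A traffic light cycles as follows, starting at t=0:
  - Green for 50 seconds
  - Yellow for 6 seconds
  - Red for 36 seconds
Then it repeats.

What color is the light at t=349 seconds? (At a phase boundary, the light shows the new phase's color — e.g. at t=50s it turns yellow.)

Answer: red

Derivation:
Cycle length = 50 + 6 + 36 = 92s
t = 349, phase_t = 349 mod 92 = 73
73 >= 56 → RED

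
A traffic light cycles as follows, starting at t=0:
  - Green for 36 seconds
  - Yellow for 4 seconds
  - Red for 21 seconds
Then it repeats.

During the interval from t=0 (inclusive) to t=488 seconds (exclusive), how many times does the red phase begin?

Answer: 8

Derivation:
Cycle = 36+4+21 = 61s
red phase starts at t = k*61 + 40 for k=0,1,2,...
Need k*61+40 < 488 → k < 7.344
k ∈ {0, ..., 7} → 8 starts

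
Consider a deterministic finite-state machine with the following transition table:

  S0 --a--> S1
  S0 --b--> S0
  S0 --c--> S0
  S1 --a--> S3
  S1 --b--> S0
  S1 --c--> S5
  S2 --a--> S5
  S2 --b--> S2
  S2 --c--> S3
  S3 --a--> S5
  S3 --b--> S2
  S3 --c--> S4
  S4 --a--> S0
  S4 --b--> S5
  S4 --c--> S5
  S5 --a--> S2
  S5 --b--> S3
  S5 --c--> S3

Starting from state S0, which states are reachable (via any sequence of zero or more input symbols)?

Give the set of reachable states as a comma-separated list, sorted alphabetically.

BFS from S0:
  visit S0: S0--a-->S1 (new), S0--b-->S0 (seen), S0--c-->S0 (seen)
  visit S1: S1--a-->S3 (new), S1--b-->S0 (seen), S1--c-->S5 (new)
  visit S3: S3--a-->S5 (seen), S3--b-->S2 (new), S3--c-->S4 (new)
  visit S5: S5--a-->S2 (seen), S5--b-->S3 (seen), S5--c-->S3 (seen)
  visit S2: S2--a-->S5 (seen), S2--b-->S2 (seen), S2--c-->S3 (seen)
  visit S4: S4--a-->S0 (seen), S4--b-->S5 (seen), S4--c-->S5 (seen)

Answer: S0, S1, S2, S3, S4, S5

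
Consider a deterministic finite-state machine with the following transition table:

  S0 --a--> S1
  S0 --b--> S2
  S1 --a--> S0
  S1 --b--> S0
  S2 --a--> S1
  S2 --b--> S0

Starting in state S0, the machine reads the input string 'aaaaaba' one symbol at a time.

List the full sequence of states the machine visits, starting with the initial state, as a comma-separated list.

Start: S0
  read 'a': S0 --a--> S1
  read 'a': S1 --a--> S0
  read 'a': S0 --a--> S1
  read 'a': S1 --a--> S0
  read 'a': S0 --a--> S1
  read 'b': S1 --b--> S0
  read 'a': S0 --a--> S1

Answer: S0, S1, S0, S1, S0, S1, S0, S1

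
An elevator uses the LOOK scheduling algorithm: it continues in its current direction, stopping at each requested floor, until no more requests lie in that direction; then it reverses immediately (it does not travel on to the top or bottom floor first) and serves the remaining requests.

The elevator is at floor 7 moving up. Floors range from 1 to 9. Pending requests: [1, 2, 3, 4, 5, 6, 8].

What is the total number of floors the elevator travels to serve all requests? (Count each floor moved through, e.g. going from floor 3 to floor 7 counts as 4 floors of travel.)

Start at floor 7 moving up, LOOK stop order: [8, 6, 5, 4, 3, 2, 1]
  7 → 8: |8-7| = 1, total = 1
  8 → 6: |6-8| = 2, total = 3
  6 → 5: |5-6| = 1, total = 4
  5 → 4: |4-5| = 1, total = 5
  4 → 3: |3-4| = 1, total = 6
  3 → 2: |2-3| = 1, total = 7
  2 → 1: |1-2| = 1, total = 8

Answer: 8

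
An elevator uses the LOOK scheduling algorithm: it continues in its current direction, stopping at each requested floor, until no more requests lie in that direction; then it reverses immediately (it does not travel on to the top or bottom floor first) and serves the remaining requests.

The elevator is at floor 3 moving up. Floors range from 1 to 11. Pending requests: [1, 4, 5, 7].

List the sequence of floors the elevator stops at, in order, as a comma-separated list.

Current: 3, moving UP
Serve above first (ascending): [4, 5, 7]
Then reverse, serve below (descending): [1]

Answer: 4, 5, 7, 1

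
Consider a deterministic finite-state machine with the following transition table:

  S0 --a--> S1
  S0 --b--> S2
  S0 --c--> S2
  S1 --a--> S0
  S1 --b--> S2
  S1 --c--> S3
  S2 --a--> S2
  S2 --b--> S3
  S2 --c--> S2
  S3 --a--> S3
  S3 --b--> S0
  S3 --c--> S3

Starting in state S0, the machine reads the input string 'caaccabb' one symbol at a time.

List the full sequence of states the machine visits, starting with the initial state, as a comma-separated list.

Answer: S0, S2, S2, S2, S2, S2, S2, S3, S0

Derivation:
Start: S0
  read 'c': S0 --c--> S2
  read 'a': S2 --a--> S2
  read 'a': S2 --a--> S2
  read 'c': S2 --c--> S2
  read 'c': S2 --c--> S2
  read 'a': S2 --a--> S2
  read 'b': S2 --b--> S3
  read 'b': S3 --b--> S0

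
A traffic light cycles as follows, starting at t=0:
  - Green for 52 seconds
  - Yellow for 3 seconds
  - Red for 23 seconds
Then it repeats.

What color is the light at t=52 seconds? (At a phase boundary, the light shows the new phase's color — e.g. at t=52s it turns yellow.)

Cycle length = 52 + 3 + 23 = 78s
t = 52, phase_t = 52 mod 78 = 52
52 <= 52 < 55 (yellow end) → YELLOW

Answer: yellow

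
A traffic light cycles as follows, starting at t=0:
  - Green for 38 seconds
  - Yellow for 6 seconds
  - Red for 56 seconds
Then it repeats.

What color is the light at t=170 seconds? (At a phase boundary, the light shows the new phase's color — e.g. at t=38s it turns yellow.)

Cycle length = 38 + 6 + 56 = 100s
t = 170, phase_t = 170 mod 100 = 70
70 >= 44 → RED

Answer: red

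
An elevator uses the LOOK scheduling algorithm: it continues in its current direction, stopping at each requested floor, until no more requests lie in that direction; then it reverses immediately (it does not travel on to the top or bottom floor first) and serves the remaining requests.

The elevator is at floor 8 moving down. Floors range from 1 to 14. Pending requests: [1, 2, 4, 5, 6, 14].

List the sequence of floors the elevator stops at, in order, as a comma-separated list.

Current: 8, moving DOWN
Serve below first (descending): [6, 5, 4, 2, 1]
Then reverse, serve above (ascending): [14]

Answer: 6, 5, 4, 2, 1, 14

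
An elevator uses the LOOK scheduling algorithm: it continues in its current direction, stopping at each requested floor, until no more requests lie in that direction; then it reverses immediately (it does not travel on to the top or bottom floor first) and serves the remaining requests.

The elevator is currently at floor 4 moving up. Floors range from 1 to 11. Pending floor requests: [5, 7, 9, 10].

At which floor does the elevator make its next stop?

Answer: 5

Derivation:
Current floor: 4, direction: up
Requests above: [5, 7, 9, 10]
Requests below: []
Moving up and requests lie above → nearest above is min([5, 7, 9, 10]) = 5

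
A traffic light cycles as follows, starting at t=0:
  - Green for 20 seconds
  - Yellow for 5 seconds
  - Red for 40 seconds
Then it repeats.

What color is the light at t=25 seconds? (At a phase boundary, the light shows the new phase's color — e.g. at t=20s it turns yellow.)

Cycle length = 20 + 5 + 40 = 65s
t = 25, phase_t = 25 mod 65 = 25
25 >= 25 → RED

Answer: red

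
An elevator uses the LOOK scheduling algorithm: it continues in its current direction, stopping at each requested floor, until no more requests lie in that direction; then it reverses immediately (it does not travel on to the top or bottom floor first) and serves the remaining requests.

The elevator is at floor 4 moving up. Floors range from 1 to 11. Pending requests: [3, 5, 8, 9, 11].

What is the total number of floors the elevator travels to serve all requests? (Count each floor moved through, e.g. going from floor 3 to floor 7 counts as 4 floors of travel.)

Answer: 15

Derivation:
Start at floor 4 moving up, LOOK stop order: [5, 8, 9, 11, 3]
  4 → 5: |5-4| = 1, total = 1
  5 → 8: |8-5| = 3, total = 4
  8 → 9: |9-8| = 1, total = 5
  9 → 11: |11-9| = 2, total = 7
  11 → 3: |3-11| = 8, total = 15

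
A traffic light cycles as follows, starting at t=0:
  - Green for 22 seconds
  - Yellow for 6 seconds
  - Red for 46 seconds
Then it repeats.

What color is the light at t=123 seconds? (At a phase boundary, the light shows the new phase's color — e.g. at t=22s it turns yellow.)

Answer: red

Derivation:
Cycle length = 22 + 6 + 46 = 74s
t = 123, phase_t = 123 mod 74 = 49
49 >= 28 → RED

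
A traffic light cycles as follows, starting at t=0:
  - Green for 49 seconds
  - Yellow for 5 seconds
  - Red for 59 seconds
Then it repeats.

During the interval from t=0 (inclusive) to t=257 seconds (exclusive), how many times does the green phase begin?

Answer: 3

Derivation:
Cycle = 49+5+59 = 113s
green phase starts at t = k*113 + 0 for k=0,1,2,...
Need k*113+0 < 257 → k < 2.274
k ∈ {0, ..., 2} → 3 starts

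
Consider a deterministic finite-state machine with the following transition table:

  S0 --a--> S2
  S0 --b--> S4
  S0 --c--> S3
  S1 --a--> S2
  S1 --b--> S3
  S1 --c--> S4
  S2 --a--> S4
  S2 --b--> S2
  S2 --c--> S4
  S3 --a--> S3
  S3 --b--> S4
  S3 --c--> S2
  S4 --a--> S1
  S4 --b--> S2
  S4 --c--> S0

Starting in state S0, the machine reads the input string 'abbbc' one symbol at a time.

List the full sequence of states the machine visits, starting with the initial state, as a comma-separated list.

Answer: S0, S2, S2, S2, S2, S4

Derivation:
Start: S0
  read 'a': S0 --a--> S2
  read 'b': S2 --b--> S2
  read 'b': S2 --b--> S2
  read 'b': S2 --b--> S2
  read 'c': S2 --c--> S4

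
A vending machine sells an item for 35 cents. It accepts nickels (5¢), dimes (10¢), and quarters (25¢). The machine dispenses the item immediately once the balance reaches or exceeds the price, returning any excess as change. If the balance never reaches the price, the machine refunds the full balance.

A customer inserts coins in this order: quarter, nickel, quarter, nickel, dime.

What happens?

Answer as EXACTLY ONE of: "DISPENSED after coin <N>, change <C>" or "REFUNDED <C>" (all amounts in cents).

Price: 35¢
Coin 1 (quarter, 25¢): balance = 25¢
Coin 2 (nickel, 5¢): balance = 30¢
Coin 3 (quarter, 25¢): balance = 55¢
  → balance >= price → DISPENSE, change = 55 - 35 = 20¢

Answer: DISPENSED after coin 3, change 20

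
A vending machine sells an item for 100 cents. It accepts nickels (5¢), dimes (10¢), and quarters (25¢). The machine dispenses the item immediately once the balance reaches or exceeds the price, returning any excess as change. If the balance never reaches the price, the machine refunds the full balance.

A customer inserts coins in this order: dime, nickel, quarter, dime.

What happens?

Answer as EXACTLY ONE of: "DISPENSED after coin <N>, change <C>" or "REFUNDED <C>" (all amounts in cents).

Price: 100¢
Coin 1 (dime, 10¢): balance = 10¢
Coin 2 (nickel, 5¢): balance = 15¢
Coin 3 (quarter, 25¢): balance = 40¢
Coin 4 (dime, 10¢): balance = 50¢
All coins inserted, balance 50¢ < price 100¢ → REFUND 50¢

Answer: REFUNDED 50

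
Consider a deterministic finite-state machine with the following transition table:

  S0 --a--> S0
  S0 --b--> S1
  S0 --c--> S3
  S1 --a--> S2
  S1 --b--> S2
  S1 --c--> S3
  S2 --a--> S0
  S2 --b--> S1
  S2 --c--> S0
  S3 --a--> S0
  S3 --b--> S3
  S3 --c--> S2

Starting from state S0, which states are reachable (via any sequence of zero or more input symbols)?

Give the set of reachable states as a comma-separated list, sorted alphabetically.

Answer: S0, S1, S2, S3

Derivation:
BFS from S0:
  visit S0: S0--a-->S0 (seen), S0--b-->S1 (new), S0--c-->S3 (new)
  visit S1: S1--a-->S2 (new), S1--b-->S2 (seen), S1--c-->S3 (seen)
  visit S3: S3--a-->S0 (seen), S3--b-->S3 (seen), S3--c-->S2 (seen)
  visit S2: S2--a-->S0 (seen), S2--b-->S1 (seen), S2--c-->S0 (seen)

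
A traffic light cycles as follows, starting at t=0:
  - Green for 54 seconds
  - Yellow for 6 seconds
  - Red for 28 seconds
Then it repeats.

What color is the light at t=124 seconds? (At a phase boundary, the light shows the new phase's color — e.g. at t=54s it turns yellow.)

Cycle length = 54 + 6 + 28 = 88s
t = 124, phase_t = 124 mod 88 = 36
36 < 54 (green end) → GREEN

Answer: green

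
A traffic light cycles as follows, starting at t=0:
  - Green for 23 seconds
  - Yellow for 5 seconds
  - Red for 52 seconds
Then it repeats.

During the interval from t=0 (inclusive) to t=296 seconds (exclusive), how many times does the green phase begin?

Answer: 4

Derivation:
Cycle = 23+5+52 = 80s
green phase starts at t = k*80 + 0 for k=0,1,2,...
Need k*80+0 < 296 → k < 3.700
k ∈ {0, ..., 3} → 4 starts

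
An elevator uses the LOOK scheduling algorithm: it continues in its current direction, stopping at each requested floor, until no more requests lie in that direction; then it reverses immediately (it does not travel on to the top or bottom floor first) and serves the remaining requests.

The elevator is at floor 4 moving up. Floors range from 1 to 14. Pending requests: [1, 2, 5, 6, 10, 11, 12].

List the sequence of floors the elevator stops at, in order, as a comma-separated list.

Current: 4, moving UP
Serve above first (ascending): [5, 6, 10, 11, 12]
Then reverse, serve below (descending): [2, 1]

Answer: 5, 6, 10, 11, 12, 2, 1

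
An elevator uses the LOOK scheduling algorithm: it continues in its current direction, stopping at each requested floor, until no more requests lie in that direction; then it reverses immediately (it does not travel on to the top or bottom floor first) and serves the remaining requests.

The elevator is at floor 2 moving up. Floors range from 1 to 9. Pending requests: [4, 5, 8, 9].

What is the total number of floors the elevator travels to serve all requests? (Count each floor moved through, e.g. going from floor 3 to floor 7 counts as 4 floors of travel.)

Answer: 7

Derivation:
Start at floor 2 moving up, LOOK stop order: [4, 5, 8, 9]
  2 → 4: |4-2| = 2, total = 2
  4 → 5: |5-4| = 1, total = 3
  5 → 8: |8-5| = 3, total = 6
  8 → 9: |9-8| = 1, total = 7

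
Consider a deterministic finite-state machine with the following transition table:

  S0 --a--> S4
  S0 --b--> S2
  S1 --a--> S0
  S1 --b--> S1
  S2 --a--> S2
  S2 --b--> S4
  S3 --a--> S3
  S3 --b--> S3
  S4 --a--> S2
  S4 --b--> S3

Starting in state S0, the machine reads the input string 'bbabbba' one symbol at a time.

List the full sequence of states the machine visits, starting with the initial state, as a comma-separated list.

Answer: S0, S2, S4, S2, S4, S3, S3, S3

Derivation:
Start: S0
  read 'b': S0 --b--> S2
  read 'b': S2 --b--> S4
  read 'a': S4 --a--> S2
  read 'b': S2 --b--> S4
  read 'b': S4 --b--> S3
  read 'b': S3 --b--> S3
  read 'a': S3 --a--> S3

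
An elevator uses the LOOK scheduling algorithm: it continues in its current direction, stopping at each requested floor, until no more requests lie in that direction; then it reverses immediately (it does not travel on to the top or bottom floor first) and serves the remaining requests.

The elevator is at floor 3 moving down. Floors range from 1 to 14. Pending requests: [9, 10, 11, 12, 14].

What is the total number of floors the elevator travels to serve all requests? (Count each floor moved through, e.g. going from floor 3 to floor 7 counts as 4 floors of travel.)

Start at floor 3 moving down, LOOK stop order: [9, 10, 11, 12, 14]
  3 → 9: |9-3| = 6, total = 6
  9 → 10: |10-9| = 1, total = 7
  10 → 11: |11-10| = 1, total = 8
  11 → 12: |12-11| = 1, total = 9
  12 → 14: |14-12| = 2, total = 11

Answer: 11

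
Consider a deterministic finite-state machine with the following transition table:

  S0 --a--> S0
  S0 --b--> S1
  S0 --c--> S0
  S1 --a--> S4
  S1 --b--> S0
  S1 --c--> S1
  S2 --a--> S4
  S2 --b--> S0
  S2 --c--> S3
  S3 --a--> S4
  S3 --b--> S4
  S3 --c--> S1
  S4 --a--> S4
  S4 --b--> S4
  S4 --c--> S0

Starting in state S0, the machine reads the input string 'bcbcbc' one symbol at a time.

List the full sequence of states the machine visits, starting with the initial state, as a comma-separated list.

Start: S0
  read 'b': S0 --b--> S1
  read 'c': S1 --c--> S1
  read 'b': S1 --b--> S0
  read 'c': S0 --c--> S0
  read 'b': S0 --b--> S1
  read 'c': S1 --c--> S1

Answer: S0, S1, S1, S0, S0, S1, S1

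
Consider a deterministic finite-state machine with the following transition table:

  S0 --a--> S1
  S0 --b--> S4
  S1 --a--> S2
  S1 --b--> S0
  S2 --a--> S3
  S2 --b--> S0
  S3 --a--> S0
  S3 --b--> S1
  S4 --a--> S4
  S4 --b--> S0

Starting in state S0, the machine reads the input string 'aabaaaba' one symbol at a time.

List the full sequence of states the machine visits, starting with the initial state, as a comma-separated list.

Answer: S0, S1, S2, S0, S1, S2, S3, S1, S2

Derivation:
Start: S0
  read 'a': S0 --a--> S1
  read 'a': S1 --a--> S2
  read 'b': S2 --b--> S0
  read 'a': S0 --a--> S1
  read 'a': S1 --a--> S2
  read 'a': S2 --a--> S3
  read 'b': S3 --b--> S1
  read 'a': S1 --a--> S2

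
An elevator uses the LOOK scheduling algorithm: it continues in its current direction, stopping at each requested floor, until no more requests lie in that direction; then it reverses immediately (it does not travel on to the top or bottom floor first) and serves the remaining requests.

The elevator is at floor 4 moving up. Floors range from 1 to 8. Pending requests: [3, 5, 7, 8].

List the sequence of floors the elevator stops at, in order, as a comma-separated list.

Current: 4, moving UP
Serve above first (ascending): [5, 7, 8]
Then reverse, serve below (descending): [3]

Answer: 5, 7, 8, 3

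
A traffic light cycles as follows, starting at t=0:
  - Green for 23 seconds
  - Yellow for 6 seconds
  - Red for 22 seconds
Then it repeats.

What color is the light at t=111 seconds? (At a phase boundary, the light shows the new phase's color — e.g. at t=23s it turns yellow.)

Cycle length = 23 + 6 + 22 = 51s
t = 111, phase_t = 111 mod 51 = 9
9 < 23 (green end) → GREEN

Answer: green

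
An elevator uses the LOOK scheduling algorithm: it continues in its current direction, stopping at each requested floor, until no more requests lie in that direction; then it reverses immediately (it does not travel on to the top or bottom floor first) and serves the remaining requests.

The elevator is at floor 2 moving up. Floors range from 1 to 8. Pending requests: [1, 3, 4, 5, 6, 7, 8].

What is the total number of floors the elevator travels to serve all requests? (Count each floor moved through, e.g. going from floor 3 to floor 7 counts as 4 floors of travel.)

Start at floor 2 moving up, LOOK stop order: [3, 4, 5, 6, 7, 8, 1]
  2 → 3: |3-2| = 1, total = 1
  3 → 4: |4-3| = 1, total = 2
  4 → 5: |5-4| = 1, total = 3
  5 → 6: |6-5| = 1, total = 4
  6 → 7: |7-6| = 1, total = 5
  7 → 8: |8-7| = 1, total = 6
  8 → 1: |1-8| = 7, total = 13

Answer: 13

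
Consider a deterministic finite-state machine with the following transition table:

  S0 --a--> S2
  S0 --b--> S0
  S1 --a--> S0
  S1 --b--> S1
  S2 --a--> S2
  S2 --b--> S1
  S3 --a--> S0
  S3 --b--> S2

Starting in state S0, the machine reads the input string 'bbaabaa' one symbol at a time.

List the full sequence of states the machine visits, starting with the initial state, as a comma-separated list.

Start: S0
  read 'b': S0 --b--> S0
  read 'b': S0 --b--> S0
  read 'a': S0 --a--> S2
  read 'a': S2 --a--> S2
  read 'b': S2 --b--> S1
  read 'a': S1 --a--> S0
  read 'a': S0 --a--> S2

Answer: S0, S0, S0, S2, S2, S1, S0, S2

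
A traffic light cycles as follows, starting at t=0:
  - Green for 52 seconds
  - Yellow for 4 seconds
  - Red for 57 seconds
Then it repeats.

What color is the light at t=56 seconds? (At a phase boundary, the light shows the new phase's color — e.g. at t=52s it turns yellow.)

Answer: red

Derivation:
Cycle length = 52 + 4 + 57 = 113s
t = 56, phase_t = 56 mod 113 = 56
56 >= 56 → RED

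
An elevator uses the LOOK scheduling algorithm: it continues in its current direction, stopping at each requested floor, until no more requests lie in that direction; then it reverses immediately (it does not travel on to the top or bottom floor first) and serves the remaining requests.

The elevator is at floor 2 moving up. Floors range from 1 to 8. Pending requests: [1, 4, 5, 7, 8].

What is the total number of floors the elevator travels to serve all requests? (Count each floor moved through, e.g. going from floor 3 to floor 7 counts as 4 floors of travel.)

Start at floor 2 moving up, LOOK stop order: [4, 5, 7, 8, 1]
  2 → 4: |4-2| = 2, total = 2
  4 → 5: |5-4| = 1, total = 3
  5 → 7: |7-5| = 2, total = 5
  7 → 8: |8-7| = 1, total = 6
  8 → 1: |1-8| = 7, total = 13

Answer: 13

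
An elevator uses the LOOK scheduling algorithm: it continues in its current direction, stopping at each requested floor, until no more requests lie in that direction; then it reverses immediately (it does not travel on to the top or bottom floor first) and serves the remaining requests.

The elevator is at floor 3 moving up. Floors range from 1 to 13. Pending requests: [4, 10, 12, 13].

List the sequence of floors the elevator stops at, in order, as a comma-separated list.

Current: 3, moving UP
Serve above first (ascending): [4, 10, 12, 13]
Then reverse, serve below (descending): []

Answer: 4, 10, 12, 13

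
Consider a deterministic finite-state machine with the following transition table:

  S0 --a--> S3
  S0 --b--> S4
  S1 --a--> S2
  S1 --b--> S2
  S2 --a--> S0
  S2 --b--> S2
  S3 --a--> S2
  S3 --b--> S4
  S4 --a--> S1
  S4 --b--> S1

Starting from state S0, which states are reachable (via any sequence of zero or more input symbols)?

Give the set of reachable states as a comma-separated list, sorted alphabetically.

Answer: S0, S1, S2, S3, S4

Derivation:
BFS from S0:
  visit S0: S0--a-->S3 (new), S0--b-->S4 (new)
  visit S3: S3--a-->S2 (new), S3--b-->S4 (seen)
  visit S4: S4--a-->S1 (new), S4--b-->S1 (seen)
  visit S2: S2--a-->S0 (seen), S2--b-->S2 (seen)
  visit S1: S1--a-->S2 (seen), S1--b-->S2 (seen)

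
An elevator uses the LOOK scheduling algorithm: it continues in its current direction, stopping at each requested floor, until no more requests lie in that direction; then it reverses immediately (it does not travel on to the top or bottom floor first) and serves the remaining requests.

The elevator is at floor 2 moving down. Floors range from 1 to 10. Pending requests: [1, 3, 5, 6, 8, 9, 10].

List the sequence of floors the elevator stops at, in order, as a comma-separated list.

Answer: 1, 3, 5, 6, 8, 9, 10

Derivation:
Current: 2, moving DOWN
Serve below first (descending): [1]
Then reverse, serve above (ascending): [3, 5, 6, 8, 9, 10]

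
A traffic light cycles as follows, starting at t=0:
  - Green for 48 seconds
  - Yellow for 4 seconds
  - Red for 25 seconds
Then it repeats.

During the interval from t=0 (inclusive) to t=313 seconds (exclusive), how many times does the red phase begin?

Answer: 4

Derivation:
Cycle = 48+4+25 = 77s
red phase starts at t = k*77 + 52 for k=0,1,2,...
Need k*77+52 < 313 → k < 3.390
k ∈ {0, ..., 3} → 4 starts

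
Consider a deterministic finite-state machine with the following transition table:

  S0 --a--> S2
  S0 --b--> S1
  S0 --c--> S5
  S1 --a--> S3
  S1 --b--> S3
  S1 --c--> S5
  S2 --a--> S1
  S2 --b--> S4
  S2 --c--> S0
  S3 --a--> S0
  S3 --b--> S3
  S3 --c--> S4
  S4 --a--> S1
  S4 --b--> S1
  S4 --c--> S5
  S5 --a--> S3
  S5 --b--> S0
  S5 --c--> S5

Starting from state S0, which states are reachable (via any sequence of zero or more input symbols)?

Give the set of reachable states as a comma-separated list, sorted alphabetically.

Answer: S0, S1, S2, S3, S4, S5

Derivation:
BFS from S0:
  visit S0: S0--a-->S2 (new), S0--b-->S1 (new), S0--c-->S5 (new)
  visit S2: S2--a-->S1 (seen), S2--b-->S4 (new), S2--c-->S0 (seen)
  visit S1: S1--a-->S3 (new), S1--b-->S3 (seen), S1--c-->S5 (seen)
  visit S5: S5--a-->S3 (seen), S5--b-->S0 (seen), S5--c-->S5 (seen)
  visit S4: S4--a-->S1 (seen), S4--b-->S1 (seen), S4--c-->S5 (seen)
  visit S3: S3--a-->S0 (seen), S3--b-->S3 (seen), S3--c-->S4 (seen)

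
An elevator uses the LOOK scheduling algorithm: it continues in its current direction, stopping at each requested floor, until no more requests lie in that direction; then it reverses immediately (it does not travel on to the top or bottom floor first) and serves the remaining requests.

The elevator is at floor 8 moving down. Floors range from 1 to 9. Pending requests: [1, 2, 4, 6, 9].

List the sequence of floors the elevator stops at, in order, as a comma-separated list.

Current: 8, moving DOWN
Serve below first (descending): [6, 4, 2, 1]
Then reverse, serve above (ascending): [9]

Answer: 6, 4, 2, 1, 9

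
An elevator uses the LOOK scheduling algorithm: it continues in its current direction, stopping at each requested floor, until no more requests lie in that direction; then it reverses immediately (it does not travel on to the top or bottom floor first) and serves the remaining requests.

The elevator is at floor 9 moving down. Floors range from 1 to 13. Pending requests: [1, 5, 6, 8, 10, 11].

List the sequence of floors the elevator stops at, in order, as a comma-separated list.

Current: 9, moving DOWN
Serve below first (descending): [8, 6, 5, 1]
Then reverse, serve above (ascending): [10, 11]

Answer: 8, 6, 5, 1, 10, 11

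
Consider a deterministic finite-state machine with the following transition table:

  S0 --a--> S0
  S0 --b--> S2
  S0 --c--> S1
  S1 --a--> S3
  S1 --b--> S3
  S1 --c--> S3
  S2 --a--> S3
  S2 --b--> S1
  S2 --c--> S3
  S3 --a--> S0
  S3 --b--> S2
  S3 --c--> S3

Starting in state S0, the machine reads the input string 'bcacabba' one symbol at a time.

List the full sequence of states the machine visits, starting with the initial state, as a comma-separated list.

Answer: S0, S2, S3, S0, S1, S3, S2, S1, S3

Derivation:
Start: S0
  read 'b': S0 --b--> S2
  read 'c': S2 --c--> S3
  read 'a': S3 --a--> S0
  read 'c': S0 --c--> S1
  read 'a': S1 --a--> S3
  read 'b': S3 --b--> S2
  read 'b': S2 --b--> S1
  read 'a': S1 --a--> S3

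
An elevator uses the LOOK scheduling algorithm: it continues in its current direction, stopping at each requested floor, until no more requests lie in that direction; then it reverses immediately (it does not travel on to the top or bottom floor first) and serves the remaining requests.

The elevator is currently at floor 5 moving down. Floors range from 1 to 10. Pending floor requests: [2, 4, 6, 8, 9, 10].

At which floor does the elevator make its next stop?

Current floor: 5, direction: down
Requests above: [6, 8, 9, 10]
Requests below: [2, 4]
Moving down and requests lie below → nearest below is max([2, 4]) = 4

Answer: 4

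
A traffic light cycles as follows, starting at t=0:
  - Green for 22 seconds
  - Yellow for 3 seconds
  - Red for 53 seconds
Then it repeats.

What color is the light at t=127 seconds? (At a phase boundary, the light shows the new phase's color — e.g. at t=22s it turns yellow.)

Answer: red

Derivation:
Cycle length = 22 + 3 + 53 = 78s
t = 127, phase_t = 127 mod 78 = 49
49 >= 25 → RED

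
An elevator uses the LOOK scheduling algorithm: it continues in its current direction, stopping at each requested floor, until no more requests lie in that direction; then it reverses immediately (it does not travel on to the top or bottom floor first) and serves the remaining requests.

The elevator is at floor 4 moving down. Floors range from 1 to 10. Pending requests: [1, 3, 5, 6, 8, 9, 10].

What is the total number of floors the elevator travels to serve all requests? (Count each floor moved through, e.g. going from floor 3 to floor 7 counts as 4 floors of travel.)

Answer: 12

Derivation:
Start at floor 4 moving down, LOOK stop order: [3, 1, 5, 6, 8, 9, 10]
  4 → 3: |3-4| = 1, total = 1
  3 → 1: |1-3| = 2, total = 3
  1 → 5: |5-1| = 4, total = 7
  5 → 6: |6-5| = 1, total = 8
  6 → 8: |8-6| = 2, total = 10
  8 → 9: |9-8| = 1, total = 11
  9 → 10: |10-9| = 1, total = 12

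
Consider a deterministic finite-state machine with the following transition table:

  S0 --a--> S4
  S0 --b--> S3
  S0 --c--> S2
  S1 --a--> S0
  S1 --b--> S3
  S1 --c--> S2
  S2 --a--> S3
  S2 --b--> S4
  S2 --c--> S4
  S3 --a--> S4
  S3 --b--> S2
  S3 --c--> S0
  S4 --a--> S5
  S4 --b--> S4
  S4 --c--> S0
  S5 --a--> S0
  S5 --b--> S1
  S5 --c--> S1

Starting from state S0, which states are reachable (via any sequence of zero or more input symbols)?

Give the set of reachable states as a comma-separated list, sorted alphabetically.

Answer: S0, S1, S2, S3, S4, S5

Derivation:
BFS from S0:
  visit S0: S0--a-->S4 (new), S0--b-->S3 (new), S0--c-->S2 (new)
  visit S4: S4--a-->S5 (new), S4--b-->S4 (seen), S4--c-->S0 (seen)
  visit S3: S3--a-->S4 (seen), S3--b-->S2 (seen), S3--c-->S0 (seen)
  visit S2: S2--a-->S3 (seen), S2--b-->S4 (seen), S2--c-->S4 (seen)
  visit S5: S5--a-->S0 (seen), S5--b-->S1 (new), S5--c-->S1 (seen)
  visit S1: S1--a-->S0 (seen), S1--b-->S3 (seen), S1--c-->S2 (seen)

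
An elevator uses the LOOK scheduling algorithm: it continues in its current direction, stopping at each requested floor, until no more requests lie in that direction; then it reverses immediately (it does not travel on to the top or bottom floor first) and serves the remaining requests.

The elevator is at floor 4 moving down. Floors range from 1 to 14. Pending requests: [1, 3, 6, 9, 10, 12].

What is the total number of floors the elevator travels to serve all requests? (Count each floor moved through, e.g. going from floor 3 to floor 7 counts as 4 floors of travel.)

Answer: 14

Derivation:
Start at floor 4 moving down, LOOK stop order: [3, 1, 6, 9, 10, 12]
  4 → 3: |3-4| = 1, total = 1
  3 → 1: |1-3| = 2, total = 3
  1 → 6: |6-1| = 5, total = 8
  6 → 9: |9-6| = 3, total = 11
  9 → 10: |10-9| = 1, total = 12
  10 → 12: |12-10| = 2, total = 14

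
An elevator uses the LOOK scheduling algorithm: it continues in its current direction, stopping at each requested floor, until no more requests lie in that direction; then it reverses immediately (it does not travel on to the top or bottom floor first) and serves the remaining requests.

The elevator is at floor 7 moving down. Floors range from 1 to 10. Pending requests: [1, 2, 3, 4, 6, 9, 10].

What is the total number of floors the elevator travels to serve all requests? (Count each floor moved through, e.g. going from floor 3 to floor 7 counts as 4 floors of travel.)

Answer: 15

Derivation:
Start at floor 7 moving down, LOOK stop order: [6, 4, 3, 2, 1, 9, 10]
  7 → 6: |6-7| = 1, total = 1
  6 → 4: |4-6| = 2, total = 3
  4 → 3: |3-4| = 1, total = 4
  3 → 2: |2-3| = 1, total = 5
  2 → 1: |1-2| = 1, total = 6
  1 → 9: |9-1| = 8, total = 14
  9 → 10: |10-9| = 1, total = 15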